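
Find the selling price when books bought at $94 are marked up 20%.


Calculate the markup amount:
20% of $94 = $18.80
Add to cost:
$94 + $18.80 = $112.80

$112.80


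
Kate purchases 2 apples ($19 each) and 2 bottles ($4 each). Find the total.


Cost of apples:
2 x $19 = $38
Cost of bottles:
2 x $4 = $8
Add both:
$38 + $8 = $46

$46


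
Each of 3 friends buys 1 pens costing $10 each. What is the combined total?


Cost per person:
1 x $10 = $10
Group total:
3 x $10 = $30

$30


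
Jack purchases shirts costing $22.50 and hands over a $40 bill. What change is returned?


Start with the amount paid:
$40
Subtract the price:
$40 - $22.50 = $17.50

$17.50


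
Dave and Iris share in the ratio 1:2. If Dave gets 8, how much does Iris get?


Find the multiplier:
8 / 1 = 8
Apply to Iris's share:
2 x 8 = 16

16


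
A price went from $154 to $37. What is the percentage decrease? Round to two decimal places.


Find the absolute change:
|37 - 154| = 117
Divide by original and multiply by 100:
117 / 154 x 100 = 75.9740...% ≈ 75.97%

75.97%


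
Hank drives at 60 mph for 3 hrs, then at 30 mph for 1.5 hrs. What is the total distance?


Leg 1 distance:
60 x 3 = 180 miles
Leg 2 distance:
30 x 1.5 = 45 miles
Total distance:
180 + 45 = 225 miles

225 miles


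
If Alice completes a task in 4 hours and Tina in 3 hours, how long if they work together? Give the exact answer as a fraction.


Alice's rate: 1/4 of the job per hour
Tina's rate: 1/3 of the job per hour
Combined rate: 1/4 + 1/3 = 7/12 per hour
Time = 1 / (7/12) = 12/7 hours (≈ 1.71 hours)

12/7 hours


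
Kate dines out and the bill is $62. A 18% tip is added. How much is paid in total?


Calculate the tip:
18% of $62 = $11.16
Add tip to meal cost:
$62 + $11.16 = $73.16

$73.16


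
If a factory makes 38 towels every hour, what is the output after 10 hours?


Production rate: 38 towels per hour
Time: 10 hours
Total: 38 x 10 = 380 towels

380 towels


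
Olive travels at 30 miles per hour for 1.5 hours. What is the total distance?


Use the formula: distance = speed x time
Speed = 30 mph, Time = 1.5 hours
30 x 1.5 = 45 miles

45 miles


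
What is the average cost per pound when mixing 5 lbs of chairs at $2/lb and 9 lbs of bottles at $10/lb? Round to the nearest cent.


Cost of chairs:
5 x $2 = $10
Cost of bottles:
9 x $10 = $90
Total cost: $10 + $90 = $100
Total weight: 14 lbs
Average: $100 / 14 = $7.1428... ≈ $7.14/lb

$7.14/lb


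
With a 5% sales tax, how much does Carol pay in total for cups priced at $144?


Calculate the tax:
5% of $144 = $7.20
Add tax to price:
$144 + $7.20 = $151.20

$151.20


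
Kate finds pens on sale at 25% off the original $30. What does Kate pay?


Calculate the discount amount:
25% of $30 = $7.50
Subtract from original:
$30 - $7.50 = $22.50

$22.50


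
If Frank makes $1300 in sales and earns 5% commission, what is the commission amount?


Convert rate to decimal:
5% = 0.05
Multiply by sales:
$1300 x 0.05 = $65

$65


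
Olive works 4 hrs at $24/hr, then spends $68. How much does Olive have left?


Calculate earnings:
4 x $24 = $96
Subtract spending:
$96 - $68 = $28

$28


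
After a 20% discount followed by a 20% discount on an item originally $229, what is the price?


First discount:
20% of $229 = $45.80
Price after first discount:
$229 - $45.80 = $183.20
Second discount:
20% of $183.20 = $36.64
Final price:
$183.20 - $36.64 = $146.56

$146.56


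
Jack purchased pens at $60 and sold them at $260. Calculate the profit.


Selling price = $260
Cost price = $60
Profit = selling price - cost price:
Profit = $260 - $60 = $200

$200


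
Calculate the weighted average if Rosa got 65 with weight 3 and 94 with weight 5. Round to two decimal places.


Weighted sum:
3 x 65 + 5 x 94 = 665
Total weight:
3 + 5 = 8
Weighted average:
665 / 8 = 83.125 ≈ 83.13

83.13


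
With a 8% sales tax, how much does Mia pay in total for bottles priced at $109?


Calculate the tax:
8% of $109 = $8.72
Add tax to price:
$109 + $8.72 = $117.72

$117.72


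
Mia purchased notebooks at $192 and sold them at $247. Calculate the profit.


Selling price = $247
Cost price = $192
Profit = selling price - cost price:
Profit = $247 - $192 = $55

$55


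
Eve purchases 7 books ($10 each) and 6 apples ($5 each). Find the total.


Cost of books:
7 x $10 = $70
Cost of apples:
6 x $5 = $30
Add both:
$70 + $30 = $100

$100


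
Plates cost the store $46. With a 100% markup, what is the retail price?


Calculate the markup amount:
100% of $46 = $46
Add to cost:
$46 + $46 = $92

$92


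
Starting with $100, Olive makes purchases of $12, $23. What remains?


Add up expenses:
$12 + $23 = $35
Subtract from budget:
$100 - $35 = $65

$65


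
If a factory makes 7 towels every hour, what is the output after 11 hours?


Production rate: 7 towels per hour
Time: 11 hours
Total: 7 x 11 = 77 towels

77 towels


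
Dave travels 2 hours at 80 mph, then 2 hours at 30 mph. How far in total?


Leg 1 distance:
80 x 2 = 160 miles
Leg 2 distance:
30 x 2 = 60 miles
Total distance:
160 + 60 = 220 miles

220 miles


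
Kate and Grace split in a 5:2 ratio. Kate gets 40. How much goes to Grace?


Find the multiplier:
40 / 5 = 8
Apply to Grace's share:
2 x 8 = 16

16


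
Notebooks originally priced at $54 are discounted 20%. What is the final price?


Calculate the discount amount:
20% of $54 = $10.80
Subtract from original:
$54 - $10.80 = $43.20

$43.20


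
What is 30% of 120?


Convert percentage to decimal:
30% = 0.3
Multiply:
120 x 0.3 = 36

36


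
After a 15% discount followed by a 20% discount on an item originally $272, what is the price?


First discount:
15% of $272 = $40.80
Price after first discount:
$272 - $40.80 = $231.20
Second discount:
20% of $231.20 = $46.24
Final price:
$231.20 - $46.24 = $184.96

$184.96


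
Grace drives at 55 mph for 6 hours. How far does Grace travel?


Use the formula: distance = speed x time
Speed = 55 mph, Time = 6 hours
55 x 6 = 330 miles

330 miles


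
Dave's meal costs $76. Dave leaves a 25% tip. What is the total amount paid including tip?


Calculate the tip:
25% of $76 = $19
Add tip to meal cost:
$76 + $19 = $95

$95


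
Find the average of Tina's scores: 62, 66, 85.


Add the scores:
62 + 66 + 85 = 213
Divide by the number of tests:
213 / 3 = 71

71


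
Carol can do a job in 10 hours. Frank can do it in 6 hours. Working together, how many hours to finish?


Carol's rate: 1/10 of the job per hour
Frank's rate: 1/6 of the job per hour
Combined rate: 1/10 + 1/6 = 4/15 per hour
Time = 1 / (4/15) = 15/4 = 3.75 hours

3.75 hours


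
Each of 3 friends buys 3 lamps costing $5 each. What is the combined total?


Cost per person:
3 x $5 = $15
Group total:
3 x $15 = $45

$45


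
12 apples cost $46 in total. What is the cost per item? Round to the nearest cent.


Total cost: $46
Number of items: 12
Unit price: $46 / 12 = $3.8333... ≈ $3.83

$3.83


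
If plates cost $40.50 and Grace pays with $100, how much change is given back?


Start with the amount paid:
$100
Subtract the price:
$100 - $40.50 = $59.50

$59.50


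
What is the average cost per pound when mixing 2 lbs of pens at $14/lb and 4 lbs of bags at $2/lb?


Cost of pens:
2 x $14 = $28
Cost of bags:
4 x $2 = $8
Total cost: $28 + $8 = $36
Total weight: 6 lbs
Average: $36 / 6 = $6/lb

$6/lb


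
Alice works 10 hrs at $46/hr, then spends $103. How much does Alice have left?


Calculate earnings:
10 x $46 = $460
Subtract spending:
$460 - $103 = $357

$357


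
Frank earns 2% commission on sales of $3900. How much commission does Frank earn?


Convert rate to decimal:
2% = 0.02
Multiply by sales:
$3900 x 0.02 = $78

$78


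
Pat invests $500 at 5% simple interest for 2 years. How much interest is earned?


Use the formula I = P x R x T / 100
P x R x T = 500 x 5 x 2 = 5000
I = 5000 / 100 = $50

$50


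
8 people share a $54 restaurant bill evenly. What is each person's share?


Total bill: $54
Number of people: 8
Each pays: $54 / 8 = $6.75

$6.75


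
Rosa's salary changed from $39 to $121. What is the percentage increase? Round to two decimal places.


Find the absolute change:
|121 - 39| = 82
Divide by original and multiply by 100:
82 / 39 x 100 = 210.2564...% ≈ 210.26%

210.26%


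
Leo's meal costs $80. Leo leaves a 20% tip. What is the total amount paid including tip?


Calculate the tip:
20% of $80 = $16
Add tip to meal cost:
$80 + $16 = $96

$96


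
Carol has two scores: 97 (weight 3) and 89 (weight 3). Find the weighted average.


Weighted sum:
3 x 97 + 3 x 89 = 558
Total weight:
3 + 3 = 6
Weighted average:
558 / 6 = 93

93


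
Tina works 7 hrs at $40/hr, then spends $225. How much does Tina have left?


Calculate earnings:
7 x $40 = $280
Subtract spending:
$280 - $225 = $55

$55


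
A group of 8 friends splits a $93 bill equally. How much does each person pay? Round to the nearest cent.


Total bill: $93
Number of people: 8
Each pays: $93 / 8 = $11.625 ≈ $11.63

$11.63


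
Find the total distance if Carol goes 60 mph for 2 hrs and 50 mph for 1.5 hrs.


Leg 1 distance:
60 x 2 = 120 miles
Leg 2 distance:
50 x 1.5 = 75 miles
Total distance:
120 + 75 = 195 miles

195 miles


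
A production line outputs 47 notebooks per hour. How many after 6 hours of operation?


Production rate: 47 notebooks per hour
Time: 6 hours
Total: 47 x 6 = 282 notebooks

282 notebooks


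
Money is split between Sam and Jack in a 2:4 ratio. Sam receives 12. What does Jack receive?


Find the multiplier:
12 / 2 = 6
Apply to Jack's share:
4 x 6 = 24

24


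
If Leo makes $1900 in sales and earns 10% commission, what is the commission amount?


Convert rate to decimal:
10% = 0.1
Multiply by sales:
$1900 x 0.1 = $190

$190


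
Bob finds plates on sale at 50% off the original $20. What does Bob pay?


Calculate the discount amount:
50% of $20 = $10
Subtract from original:
$20 - $10 = $10

$10


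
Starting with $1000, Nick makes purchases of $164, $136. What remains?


Add up expenses:
$164 + $136 = $300
Subtract from budget:
$1000 - $300 = $700

$700


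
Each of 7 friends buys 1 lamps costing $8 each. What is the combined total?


Cost per person:
1 x $8 = $8
Group total:
7 x $8 = $56

$56


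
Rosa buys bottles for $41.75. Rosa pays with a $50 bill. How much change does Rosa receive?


Start with the amount paid:
$50
Subtract the price:
$50 - $41.75 = $8.25

$8.25


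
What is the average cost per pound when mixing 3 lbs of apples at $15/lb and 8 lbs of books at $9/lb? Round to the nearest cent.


Cost of apples:
3 x $15 = $45
Cost of books:
8 x $9 = $72
Total cost: $45 + $72 = $117
Total weight: 11 lbs
Average: $117 / 11 = $10.6363... ≈ $10.64/lb

$10.64/lb


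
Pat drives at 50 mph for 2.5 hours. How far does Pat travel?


Use the formula: distance = speed x time
Speed = 50 mph, Time = 2.5 hours
50 x 2.5 = 125 miles

125 miles


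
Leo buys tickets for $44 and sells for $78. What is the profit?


Selling price = $78
Cost price = $44
Profit = selling price - cost price:
Profit = $78 - $44 = $34

$34


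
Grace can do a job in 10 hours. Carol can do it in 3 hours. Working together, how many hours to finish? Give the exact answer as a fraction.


Grace's rate: 1/10 of the job per hour
Carol's rate: 1/3 of the job per hour
Combined rate: 1/10 + 1/3 = 13/30 per hour
Time = 1 / (13/30) = 30/13 hours (≈ 2.31 hours)

30/13 hours


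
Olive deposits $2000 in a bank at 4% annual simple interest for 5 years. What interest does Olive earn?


Use the formula I = P x R x T / 100
P x R x T = 2000 x 4 x 5 = 40000
I = 40000 / 100 = $400

$400


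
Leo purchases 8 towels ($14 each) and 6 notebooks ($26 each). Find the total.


Cost of towels:
8 x $14 = $112
Cost of notebooks:
6 x $26 = $156
Add both:
$112 + $156 = $268

$268


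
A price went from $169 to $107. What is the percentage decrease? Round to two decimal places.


Find the absolute change:
|107 - 169| = 62
Divide by original and multiply by 100:
62 / 169 x 100 = 36.6863...% ≈ 36.69%

36.69%


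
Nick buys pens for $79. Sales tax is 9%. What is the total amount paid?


Calculate the tax:
9% of $79 = $7.11
Add tax to price:
$79 + $7.11 = $86.11

$86.11


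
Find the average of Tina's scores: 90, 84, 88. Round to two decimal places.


Add the scores:
90 + 84 + 88 = 262
Divide by the number of tests:
262 / 3 = 87.3333... ≈ 87.33

87.33


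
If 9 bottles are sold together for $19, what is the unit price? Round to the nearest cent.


Total cost: $19
Number of items: 9
Unit price: $19 / 9 = $2.1111... ≈ $2.11

$2.11


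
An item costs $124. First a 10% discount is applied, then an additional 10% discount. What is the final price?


First discount:
10% of $124 = $12.40
Price after first discount:
$124 - $12.40 = $111.60
Second discount:
10% of $111.60 = $11.16
Final price:
$111.60 - $11.16 = $100.44

$100.44


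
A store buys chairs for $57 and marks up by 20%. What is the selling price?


Calculate the markup amount:
20% of $57 = $11.40
Add to cost:
$57 + $11.40 = $68.40

$68.40


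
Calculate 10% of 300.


Convert percentage to decimal:
10% = 0.1
Multiply:
300 x 0.1 = 30

30


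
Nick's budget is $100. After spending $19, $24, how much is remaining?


Add up expenses:
$19 + $24 = $43
Subtract from budget:
$100 - $43 = $57

$57


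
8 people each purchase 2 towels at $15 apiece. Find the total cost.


Cost per person:
2 x $15 = $30
Group total:
8 x $30 = $240

$240


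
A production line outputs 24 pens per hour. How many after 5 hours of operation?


Production rate: 24 pens per hour
Time: 5 hours
Total: 24 x 5 = 120 pens

120 pens


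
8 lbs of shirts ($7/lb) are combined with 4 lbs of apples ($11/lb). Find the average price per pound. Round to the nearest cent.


Cost of shirts:
8 x $7 = $56
Cost of apples:
4 x $11 = $44
Total cost: $56 + $44 = $100
Total weight: 12 lbs
Average: $100 / 12 = $8.3333... ≈ $8.33/lb

$8.33/lb


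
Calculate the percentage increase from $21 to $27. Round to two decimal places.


Find the absolute change:
|27 - 21| = 6
Divide by original and multiply by 100:
6 / 21 x 100 = 28.5714...% ≈ 28.57%

28.57%


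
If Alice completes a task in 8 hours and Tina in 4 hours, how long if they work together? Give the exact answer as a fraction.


Alice's rate: 1/8 of the job per hour
Tina's rate: 1/4 of the job per hour
Combined rate: 1/8 + 1/4 = 3/8 per hour
Time = 1 / (3/8) = 8/3 hours (≈ 2.67 hours)

8/3 hours


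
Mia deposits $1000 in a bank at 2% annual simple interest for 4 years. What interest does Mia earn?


Use the formula I = P x R x T / 100
P x R x T = 1000 x 2 x 4 = 8000
I = 8000 / 100 = $80

$80


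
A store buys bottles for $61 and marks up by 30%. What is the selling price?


Calculate the markup amount:
30% of $61 = $18.30
Add to cost:
$61 + $18.30 = $79.30

$79.30


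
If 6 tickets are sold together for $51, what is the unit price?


Total cost: $51
Number of items: 6
Unit price: $51 / 6 = $8.50

$8.50


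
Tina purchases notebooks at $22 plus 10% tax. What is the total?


Calculate the tax:
10% of $22 = $2.20
Add tax to price:
$22 + $2.20 = $24.20

$24.20


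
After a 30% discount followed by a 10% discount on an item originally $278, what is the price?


First discount:
30% of $278 = $83.40
Price after first discount:
$278 - $83.40 = $194.60
Second discount:
10% of $194.60 = $19.46
Final price:
$194.60 - $19.46 = $175.14

$175.14


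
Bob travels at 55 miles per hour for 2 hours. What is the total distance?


Use the formula: distance = speed x time
Speed = 55 mph, Time = 2 hours
55 x 2 = 110 miles

110 miles


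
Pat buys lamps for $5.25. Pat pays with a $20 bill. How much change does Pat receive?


Start with the amount paid:
$20
Subtract the price:
$20 - $5.25 = $14.75

$14.75


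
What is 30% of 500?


Convert percentage to decimal:
30% = 0.3
Multiply:
500 x 0.3 = 150

150


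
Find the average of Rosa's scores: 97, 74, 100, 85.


Add the scores:
97 + 74 + 100 + 85 = 356
Divide by the number of tests:
356 / 4 = 89

89


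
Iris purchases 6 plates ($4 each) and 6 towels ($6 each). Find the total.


Cost of plates:
6 x $4 = $24
Cost of towels:
6 x $6 = $36
Add both:
$24 + $36 = $60

$60


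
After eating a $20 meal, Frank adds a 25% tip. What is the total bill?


Calculate the tip:
25% of $20 = $5
Add tip to meal cost:
$20 + $5 = $25

$25


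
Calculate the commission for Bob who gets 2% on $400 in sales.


Convert rate to decimal:
2% = 0.02
Multiply by sales:
$400 x 0.02 = $8

$8


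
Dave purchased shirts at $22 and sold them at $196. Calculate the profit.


Selling price = $196
Cost price = $22
Profit = selling price - cost price:
Profit = $196 - $22 = $174

$174


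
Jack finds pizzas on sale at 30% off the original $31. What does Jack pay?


Calculate the discount amount:
30% of $31 = $9.30
Subtract from original:
$31 - $9.30 = $21.70

$21.70


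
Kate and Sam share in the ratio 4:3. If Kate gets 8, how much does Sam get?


Find the multiplier:
8 / 4 = 2
Apply to Sam's share:
3 x 2 = 6

6


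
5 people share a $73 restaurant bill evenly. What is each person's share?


Total bill: $73
Number of people: 5
Each pays: $73 / 5 = $14.60

$14.60


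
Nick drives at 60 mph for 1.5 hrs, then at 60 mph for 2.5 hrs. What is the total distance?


Leg 1 distance:
60 x 1.5 = 90 miles
Leg 2 distance:
60 x 2.5 = 150 miles
Total distance:
90 + 150 = 240 miles

240 miles


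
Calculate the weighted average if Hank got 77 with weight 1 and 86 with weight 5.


Weighted sum:
1 x 77 + 5 x 86 = 507
Total weight:
1 + 5 = 6
Weighted average:
507 / 6 = 84.5

84.5


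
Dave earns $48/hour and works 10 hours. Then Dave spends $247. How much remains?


Calculate earnings:
10 x $48 = $480
Subtract spending:
$480 - $247 = $233

$233


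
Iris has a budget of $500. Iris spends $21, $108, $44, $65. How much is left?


Add up expenses:
$21 + $108 + $44 + $65 = $238
Subtract from budget:
$500 - $238 = $262

$262


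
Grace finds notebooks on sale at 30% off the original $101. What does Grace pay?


Calculate the discount amount:
30% of $101 = $30.30
Subtract from original:
$101 - $30.30 = $70.70

$70.70


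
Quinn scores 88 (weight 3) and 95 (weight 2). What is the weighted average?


Weighted sum:
3 x 88 + 2 x 95 = 454
Total weight:
3 + 2 = 5
Weighted average:
454 / 5 = 90.8

90.8


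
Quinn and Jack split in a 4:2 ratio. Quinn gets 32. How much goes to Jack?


Find the multiplier:
32 / 4 = 8
Apply to Jack's share:
2 x 8 = 16

16


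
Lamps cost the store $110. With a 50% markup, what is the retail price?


Calculate the markup amount:
50% of $110 = $55
Add to cost:
$110 + $55 = $165

$165


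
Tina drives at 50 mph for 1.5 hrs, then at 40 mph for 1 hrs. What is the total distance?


Leg 1 distance:
50 x 1.5 = 75 miles
Leg 2 distance:
40 x 1 = 40 miles
Total distance:
75 + 40 = 115 miles

115 miles


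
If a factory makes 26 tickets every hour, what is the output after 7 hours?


Production rate: 26 tickets per hour
Time: 7 hours
Total: 26 x 7 = 182 tickets

182 tickets


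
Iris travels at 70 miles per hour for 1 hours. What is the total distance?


Use the formula: distance = speed x time
Speed = 70 mph, Time = 1 hours
70 x 1 = 70 miles

70 miles


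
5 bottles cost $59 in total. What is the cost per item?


Total cost: $59
Number of items: 5
Unit price: $59 / 5 = $11.80

$11.80


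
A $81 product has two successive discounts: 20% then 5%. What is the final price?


First discount:
20% of $81 = $16.20
Price after first discount:
$81 - $16.20 = $64.80
Second discount:
5% of $64.80 = $3.24
Final price:
$64.80 - $3.24 = $61.56

$61.56


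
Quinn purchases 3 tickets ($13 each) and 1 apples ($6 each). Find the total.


Cost of tickets:
3 x $13 = $39
Cost of apples:
1 x $6 = $6
Add both:
$39 + $6 = $45

$45


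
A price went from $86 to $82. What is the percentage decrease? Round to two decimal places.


Find the absolute change:
|82 - 86| = 4
Divide by original and multiply by 100:
4 / 86 x 100 = 4.6511...% ≈ 4.65%

4.65%


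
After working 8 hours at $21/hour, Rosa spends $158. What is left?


Calculate earnings:
8 x $21 = $168
Subtract spending:
$168 - $158 = $10

$10


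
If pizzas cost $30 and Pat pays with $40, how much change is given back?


Start with the amount paid:
$40
Subtract the price:
$40 - $30 = $10

$10


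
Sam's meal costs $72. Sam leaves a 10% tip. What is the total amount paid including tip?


Calculate the tip:
10% of $72 = $7.20
Add tip to meal cost:
$72 + $7.20 = $79.20

$79.20


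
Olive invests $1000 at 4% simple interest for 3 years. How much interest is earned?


Use the formula I = P x R x T / 100
P x R x T = 1000 x 4 x 3 = 12000
I = 12000 / 100 = $120

$120


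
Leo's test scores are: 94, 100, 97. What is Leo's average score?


Add the scores:
94 + 100 + 97 = 291
Divide by the number of tests:
291 / 3 = 97

97


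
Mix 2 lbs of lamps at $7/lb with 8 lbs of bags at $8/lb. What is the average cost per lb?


Cost of lamps:
2 x $7 = $14
Cost of bags:
8 x $8 = $64
Total cost: $14 + $64 = $78
Total weight: 10 lbs
Average: $78 / 10 = $7.80/lb

$7.80/lb


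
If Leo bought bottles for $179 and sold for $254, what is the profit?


Selling price = $254
Cost price = $179
Profit = selling price - cost price:
Profit = $254 - $179 = $75

$75


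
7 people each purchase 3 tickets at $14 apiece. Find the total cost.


Cost per person:
3 x $14 = $42
Group total:
7 x $42 = $294

$294


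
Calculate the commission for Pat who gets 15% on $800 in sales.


Convert rate to decimal:
15% = 0.15
Multiply by sales:
$800 x 0.15 = $120

$120


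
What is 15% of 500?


Convert percentage to decimal:
15% = 0.15
Multiply:
500 x 0.15 = 75

75


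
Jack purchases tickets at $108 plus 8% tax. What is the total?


Calculate the tax:
8% of $108 = $8.64
Add tax to price:
$108 + $8.64 = $116.64

$116.64


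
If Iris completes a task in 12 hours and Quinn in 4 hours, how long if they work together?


Iris's rate: 1/12 of the job per hour
Quinn's rate: 1/4 of the job per hour
Combined rate: 1/12 + 1/4 = 1/3 per hour
Time = 1 / (1/3) = 3 hours

3 hours


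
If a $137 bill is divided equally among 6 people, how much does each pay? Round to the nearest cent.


Total bill: $137
Number of people: 6
Each pays: $137 / 6 = $22.8333... ≈ $22.83

$22.83


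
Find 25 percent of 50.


Convert percentage to decimal:
25% = 0.25
Multiply:
50 x 0.25 = 12.5

12.5


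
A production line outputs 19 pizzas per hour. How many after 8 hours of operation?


Production rate: 19 pizzas per hour
Time: 8 hours
Total: 19 x 8 = 152 pizzas

152 pizzas


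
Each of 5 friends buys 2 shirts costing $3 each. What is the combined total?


Cost per person:
2 x $3 = $6
Group total:
5 x $6 = $30

$30


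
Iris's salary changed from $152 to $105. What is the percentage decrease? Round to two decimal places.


Find the absolute change:
|105 - 152| = 47
Divide by original and multiply by 100:
47 / 152 x 100 = 30.9210...% ≈ 30.92%

30.92%


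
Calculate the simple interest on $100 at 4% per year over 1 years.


Use the formula I = P x R x T / 100
P x R x T = 100 x 4 x 1 = 400
I = 400 / 100 = $4

$4


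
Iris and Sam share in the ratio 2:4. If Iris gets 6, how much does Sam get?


Find the multiplier:
6 / 2 = 3
Apply to Sam's share:
4 x 3 = 12

12


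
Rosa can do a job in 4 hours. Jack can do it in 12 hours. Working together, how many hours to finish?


Rosa's rate: 1/4 of the job per hour
Jack's rate: 1/12 of the job per hour
Combined rate: 1/4 + 1/12 = 1/3 per hour
Time = 1 / (1/3) = 3 hours

3 hours


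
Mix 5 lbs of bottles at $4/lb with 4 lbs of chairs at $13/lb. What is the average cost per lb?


Cost of bottles:
5 x $4 = $20
Cost of chairs:
4 x $13 = $52
Total cost: $20 + $52 = $72
Total weight: 9 lbs
Average: $72 / 9 = $8/lb

$8/lb


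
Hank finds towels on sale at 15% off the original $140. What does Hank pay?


Calculate the discount amount:
15% of $140 = $21
Subtract from original:
$140 - $21 = $119

$119


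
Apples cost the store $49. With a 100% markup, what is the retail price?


Calculate the markup amount:
100% of $49 = $49
Add to cost:
$49 + $49 = $98

$98


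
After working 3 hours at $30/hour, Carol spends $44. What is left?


Calculate earnings:
3 x $30 = $90
Subtract spending:
$90 - $44 = $46

$46


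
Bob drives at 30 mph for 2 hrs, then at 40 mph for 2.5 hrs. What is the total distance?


Leg 1 distance:
30 x 2 = 60 miles
Leg 2 distance:
40 x 2.5 = 100 miles
Total distance:
60 + 100 = 160 miles

160 miles


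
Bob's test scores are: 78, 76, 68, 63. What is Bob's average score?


Add the scores:
78 + 76 + 68 + 63 = 285
Divide by the number of tests:
285 / 4 = 71.25

71.25


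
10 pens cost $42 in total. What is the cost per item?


Total cost: $42
Number of items: 10
Unit price: $42 / 10 = $4.20

$4.20


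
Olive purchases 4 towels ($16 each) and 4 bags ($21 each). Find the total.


Cost of towels:
4 x $16 = $64
Cost of bags:
4 x $21 = $84
Add both:
$64 + $84 = $148

$148


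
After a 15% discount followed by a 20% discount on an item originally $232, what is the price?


First discount:
15% of $232 = $34.80
Price after first discount:
$232 - $34.80 = $197.20
Second discount:
20% of $197.20 = $39.44
Final price:
$197.20 - $39.44 = $157.76

$157.76


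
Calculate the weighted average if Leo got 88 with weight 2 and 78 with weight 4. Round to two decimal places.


Weighted sum:
2 x 88 + 4 x 78 = 488
Total weight:
2 + 4 = 6
Weighted average:
488 / 6 = 81.3333... ≈ 81.33

81.33


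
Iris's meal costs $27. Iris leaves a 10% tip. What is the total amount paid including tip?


Calculate the tip:
10% of $27 = $2.70
Add tip to meal cost:
$27 + $2.70 = $29.70

$29.70


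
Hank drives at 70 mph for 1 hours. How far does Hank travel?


Use the formula: distance = speed x time
Speed = 70 mph, Time = 1 hours
70 x 1 = 70 miles

70 miles


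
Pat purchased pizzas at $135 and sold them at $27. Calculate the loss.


Selling price = $27
Cost price = $135
Loss = cost price - selling price:
Loss = $135 - $27 = $108

$108


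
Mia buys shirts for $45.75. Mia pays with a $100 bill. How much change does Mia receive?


Start with the amount paid:
$100
Subtract the price:
$100 - $45.75 = $54.25

$54.25


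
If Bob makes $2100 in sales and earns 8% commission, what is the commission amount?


Convert rate to decimal:
8% = 0.08
Multiply by sales:
$2100 x 0.08 = $168

$168


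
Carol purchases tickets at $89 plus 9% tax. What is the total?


Calculate the tax:
9% of $89 = $8.01
Add tax to price:
$89 + $8.01 = $97.01

$97.01


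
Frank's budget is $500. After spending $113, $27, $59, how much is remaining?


Add up expenses:
$113 + $27 + $59 = $199
Subtract from budget:
$500 - $199 = $301

$301


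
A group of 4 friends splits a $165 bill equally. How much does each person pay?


Total bill: $165
Number of people: 4
Each pays: $165 / 4 = $41.25

$41.25


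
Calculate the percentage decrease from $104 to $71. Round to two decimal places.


Find the absolute change:
|71 - 104| = 33
Divide by original and multiply by 100:
33 / 104 x 100 = 31.7307...% ≈ 31.73%

31.73%


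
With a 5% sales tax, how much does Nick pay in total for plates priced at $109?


Calculate the tax:
5% of $109 = $5.45
Add tax to price:
$109 + $5.45 = $114.45

$114.45


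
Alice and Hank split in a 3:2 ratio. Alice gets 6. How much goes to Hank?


Find the multiplier:
6 / 3 = 2
Apply to Hank's share:
2 x 2 = 4

4


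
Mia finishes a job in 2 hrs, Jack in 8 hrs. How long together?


Mia's rate: 1/2 of the job per hour
Jack's rate: 1/8 of the job per hour
Combined rate: 1/2 + 1/8 = 5/8 per hour
Time = 1 / (5/8) = 8/5 = 1.6 hours

1.6 hours


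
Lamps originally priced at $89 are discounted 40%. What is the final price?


Calculate the discount amount:
40% of $89 = $35.60
Subtract from original:
$89 - $35.60 = $53.40

$53.40


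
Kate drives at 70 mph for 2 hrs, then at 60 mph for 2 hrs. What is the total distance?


Leg 1 distance:
70 x 2 = 140 miles
Leg 2 distance:
60 x 2 = 120 miles
Total distance:
140 + 120 = 260 miles

260 miles


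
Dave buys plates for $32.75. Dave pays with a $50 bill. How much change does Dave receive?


Start with the amount paid:
$50
Subtract the price:
$50 - $32.75 = $17.25

$17.25


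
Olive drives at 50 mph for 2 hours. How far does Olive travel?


Use the formula: distance = speed x time
Speed = 50 mph, Time = 2 hours
50 x 2 = 100 miles

100 miles


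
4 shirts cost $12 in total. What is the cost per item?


Total cost: $12
Number of items: 4
Unit price: $12 / 4 = $3

$3


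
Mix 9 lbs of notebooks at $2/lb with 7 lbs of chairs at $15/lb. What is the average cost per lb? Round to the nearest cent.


Cost of notebooks:
9 x $2 = $18
Cost of chairs:
7 x $15 = $105
Total cost: $18 + $105 = $123
Total weight: 16 lbs
Average: $123 / 16 = $7.6875 ≈ $7.69/lb

$7.69/lb


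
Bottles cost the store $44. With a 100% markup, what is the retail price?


Calculate the markup amount:
100% of $44 = $44
Add to cost:
$44 + $44 = $88

$88


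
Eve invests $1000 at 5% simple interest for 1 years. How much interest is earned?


Use the formula I = P x R x T / 100
P x R x T = 1000 x 5 x 1 = 5000
I = 5000 / 100 = $50

$50


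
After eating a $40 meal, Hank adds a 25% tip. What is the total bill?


Calculate the tip:
25% of $40 = $10
Add tip to meal cost:
$40 + $10 = $50

$50


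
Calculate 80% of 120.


Convert percentage to decimal:
80% = 0.8
Multiply:
120 x 0.8 = 96

96


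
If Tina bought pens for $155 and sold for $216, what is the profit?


Selling price = $216
Cost price = $155
Profit = selling price - cost price:
Profit = $216 - $155 = $61

$61


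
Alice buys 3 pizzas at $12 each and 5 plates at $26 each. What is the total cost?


Cost of pizzas:
3 x $12 = $36
Cost of plates:
5 x $26 = $130
Add both:
$36 + $130 = $166

$166


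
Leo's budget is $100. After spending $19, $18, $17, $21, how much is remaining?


Add up expenses:
$19 + $18 + $17 + $21 = $75
Subtract from budget:
$100 - $75 = $25

$25


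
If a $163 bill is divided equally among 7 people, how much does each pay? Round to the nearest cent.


Total bill: $163
Number of people: 7
Each pays: $163 / 7 = $23.2857... ≈ $23.29

$23.29


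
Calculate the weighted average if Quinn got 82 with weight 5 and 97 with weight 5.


Weighted sum:
5 x 82 + 5 x 97 = 895
Total weight:
5 + 5 = 10
Weighted average:
895 / 10 = 89.5

89.5


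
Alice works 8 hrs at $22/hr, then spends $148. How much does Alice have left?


Calculate earnings:
8 x $22 = $176
Subtract spending:
$176 - $148 = $28

$28


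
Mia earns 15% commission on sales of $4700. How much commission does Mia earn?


Convert rate to decimal:
15% = 0.15
Multiply by sales:
$4700 x 0.15 = $705

$705


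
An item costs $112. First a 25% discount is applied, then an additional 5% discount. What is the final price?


First discount:
25% of $112 = $28
Price after first discount:
$112 - $28 = $84
Second discount:
5% of $84 = $4.20
Final price:
$84 - $4.20 = $79.80

$79.80


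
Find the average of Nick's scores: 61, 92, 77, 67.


Add the scores:
61 + 92 + 77 + 67 = 297
Divide by the number of tests:
297 / 4 = 74.25

74.25


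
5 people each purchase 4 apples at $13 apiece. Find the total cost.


Cost per person:
4 x $13 = $52
Group total:
5 x $52 = $260

$260


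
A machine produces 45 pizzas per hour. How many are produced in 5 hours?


Production rate: 45 pizzas per hour
Time: 5 hours
Total: 45 x 5 = 225 pizzas

225 pizzas


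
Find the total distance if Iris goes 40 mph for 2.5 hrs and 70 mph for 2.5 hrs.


Leg 1 distance:
40 x 2.5 = 100 miles
Leg 2 distance:
70 x 2.5 = 175 miles
Total distance:
100 + 175 = 275 miles

275 miles


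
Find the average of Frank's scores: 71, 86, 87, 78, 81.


Add the scores:
71 + 86 + 87 + 78 + 81 = 403
Divide by the number of tests:
403 / 5 = 80.6

80.6


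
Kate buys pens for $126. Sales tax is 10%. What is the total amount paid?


Calculate the tax:
10% of $126 = $12.60
Add tax to price:
$126 + $12.60 = $138.60

$138.60


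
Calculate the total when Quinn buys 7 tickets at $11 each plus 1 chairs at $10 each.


Cost of tickets:
7 x $11 = $77
Cost of chairs:
1 x $10 = $10
Add both:
$77 + $10 = $87

$87


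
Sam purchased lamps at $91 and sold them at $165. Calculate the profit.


Selling price = $165
Cost price = $91
Profit = selling price - cost price:
Profit = $165 - $91 = $74

$74


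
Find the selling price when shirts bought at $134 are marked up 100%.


Calculate the markup amount:
100% of $134 = $134
Add to cost:
$134 + $134 = $268

$268


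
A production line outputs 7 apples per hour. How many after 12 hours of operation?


Production rate: 7 apples per hour
Time: 12 hours
Total: 7 x 12 = 84 apples

84 apples


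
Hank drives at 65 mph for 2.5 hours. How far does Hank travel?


Use the formula: distance = speed x time
Speed = 65 mph, Time = 2.5 hours
65 x 2.5 = 162.5 miles

162.5 miles


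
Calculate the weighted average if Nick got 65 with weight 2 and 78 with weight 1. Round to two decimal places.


Weighted sum:
2 x 65 + 1 x 78 = 208
Total weight:
2 + 1 = 3
Weighted average:
208 / 3 = 69.3333... ≈ 69.33

69.33


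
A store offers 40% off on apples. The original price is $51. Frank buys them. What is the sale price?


Calculate the discount amount:
40% of $51 = $20.40
Subtract from original:
$51 - $20.40 = $30.60

$30.60


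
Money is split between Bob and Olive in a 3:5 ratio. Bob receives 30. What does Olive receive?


Find the multiplier:
30 / 3 = 10
Apply to Olive's share:
5 x 10 = 50

50


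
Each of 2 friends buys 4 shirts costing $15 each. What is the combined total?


Cost per person:
4 x $15 = $60
Group total:
2 x $60 = $120

$120


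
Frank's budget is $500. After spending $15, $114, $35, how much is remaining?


Add up expenses:
$15 + $114 + $35 = $164
Subtract from budget:
$500 - $164 = $336

$336


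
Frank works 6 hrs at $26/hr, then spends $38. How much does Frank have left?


Calculate earnings:
6 x $26 = $156
Subtract spending:
$156 - $38 = $118

$118


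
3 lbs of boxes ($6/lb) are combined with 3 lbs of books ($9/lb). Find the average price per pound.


Cost of boxes:
3 x $6 = $18
Cost of books:
3 x $9 = $27
Total cost: $18 + $27 = $45
Total weight: 6 lbs
Average: $45 / 6 = $7.50/lb

$7.50/lb


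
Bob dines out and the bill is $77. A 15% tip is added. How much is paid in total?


Calculate the tip:
15% of $77 = $11.55
Add tip to meal cost:
$77 + $11.55 = $88.55

$88.55


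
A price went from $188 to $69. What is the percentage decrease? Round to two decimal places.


Find the absolute change:
|69 - 188| = 119
Divide by original and multiply by 100:
119 / 188 x 100 = 63.2978...% ≈ 63.3%

63.3%


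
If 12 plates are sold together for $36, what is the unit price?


Total cost: $36
Number of items: 12
Unit price: $36 / 12 = $3

$3


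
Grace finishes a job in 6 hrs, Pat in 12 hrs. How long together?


Grace's rate: 1/6 of the job per hour
Pat's rate: 1/12 of the job per hour
Combined rate: 1/6 + 1/12 = 1/4 per hour
Time = 1 / (1/4) = 4 hours

4 hours


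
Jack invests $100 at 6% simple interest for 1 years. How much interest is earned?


Use the formula I = P x R x T / 100
P x R x T = 100 x 6 x 1 = 600
I = 600 / 100 = $6

$6


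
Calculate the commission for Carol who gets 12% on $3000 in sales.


Convert rate to decimal:
12% = 0.12
Multiply by sales:
$3000 x 0.12 = $360

$360


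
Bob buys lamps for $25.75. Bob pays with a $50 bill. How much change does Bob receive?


Start with the amount paid:
$50
Subtract the price:
$50 - $25.75 = $24.25

$24.25


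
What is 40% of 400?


Convert percentage to decimal:
40% = 0.4
Multiply:
400 x 0.4 = 160

160


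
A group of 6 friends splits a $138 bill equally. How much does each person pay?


Total bill: $138
Number of people: 6
Each pays: $138 / 6 = $23

$23


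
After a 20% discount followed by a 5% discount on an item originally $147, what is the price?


First discount:
20% of $147 = $29.40
Price after first discount:
$147 - $29.40 = $117.60
Second discount:
5% of $117.60 = $5.88
Final price:
$117.60 - $5.88 = $111.72

$111.72


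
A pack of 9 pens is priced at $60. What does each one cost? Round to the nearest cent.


Total cost: $60
Number of items: 9
Unit price: $60 / 9 = $6.6666... ≈ $6.67

$6.67


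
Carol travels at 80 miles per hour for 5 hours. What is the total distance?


Use the formula: distance = speed x time
Speed = 80 mph, Time = 5 hours
80 x 5 = 400 miles

400 miles


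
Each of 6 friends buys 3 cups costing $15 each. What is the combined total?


Cost per person:
3 x $15 = $45
Group total:
6 x $45 = $270

$270


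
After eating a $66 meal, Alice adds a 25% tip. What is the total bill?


Calculate the tip:
25% of $66 = $16.50
Add tip to meal cost:
$66 + $16.50 = $82.50

$82.50


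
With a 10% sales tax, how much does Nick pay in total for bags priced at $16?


Calculate the tax:
10% of $16 = $1.60
Add tax to price:
$16 + $1.60 = $17.60

$17.60


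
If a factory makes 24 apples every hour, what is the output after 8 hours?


Production rate: 24 apples per hour
Time: 8 hours
Total: 24 x 8 = 192 apples

192 apples


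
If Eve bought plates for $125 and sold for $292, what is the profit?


Selling price = $292
Cost price = $125
Profit = selling price - cost price:
Profit = $292 - $125 = $167

$167


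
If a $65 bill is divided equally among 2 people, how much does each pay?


Total bill: $65
Number of people: 2
Each pays: $65 / 2 = $32.50

$32.50


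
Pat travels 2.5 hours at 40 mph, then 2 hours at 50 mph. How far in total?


Leg 1 distance:
40 x 2.5 = 100 miles
Leg 2 distance:
50 x 2 = 100 miles
Total distance:
100 + 100 = 200 miles

200 miles


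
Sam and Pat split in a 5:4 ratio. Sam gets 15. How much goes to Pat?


Find the multiplier:
15 / 5 = 3
Apply to Pat's share:
4 x 3 = 12

12


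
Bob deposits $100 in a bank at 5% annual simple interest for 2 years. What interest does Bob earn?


Use the formula I = P x R x T / 100
P x R x T = 100 x 5 x 2 = 1000
I = 1000 / 100 = $10

$10


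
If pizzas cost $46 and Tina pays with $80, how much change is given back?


Start with the amount paid:
$80
Subtract the price:
$80 - $46 = $34

$34


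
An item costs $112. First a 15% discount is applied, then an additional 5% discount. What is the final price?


First discount:
15% of $112 = $16.80
Price after first discount:
$112 - $16.80 = $95.20
Second discount:
5% of $95.20 = $4.76
Final price:
$95.20 - $4.76 = $90.44

$90.44


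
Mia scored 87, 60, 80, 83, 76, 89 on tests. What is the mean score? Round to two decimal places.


Add the scores:
87 + 60 + 80 + 83 + 76 + 89 = 475
Divide by the number of tests:
475 / 6 = 79.1666... ≈ 79.17

79.17
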